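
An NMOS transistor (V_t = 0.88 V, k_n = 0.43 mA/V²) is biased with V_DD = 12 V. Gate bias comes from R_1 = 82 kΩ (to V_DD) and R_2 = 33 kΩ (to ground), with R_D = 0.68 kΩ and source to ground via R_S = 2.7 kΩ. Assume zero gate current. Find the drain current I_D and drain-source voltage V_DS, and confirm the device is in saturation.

V_G = V_DD·R_2/(R_1+R_2) = 12×33/115 = 3.44 V.
Assume saturation: I_D = (k_n/2)(V_GS − V_t)² with V_GS = V_G − I_D·R_S = 3.44 − 2.7·I_D.
Substituting gives 1.57·I_D² − 3.98·I_D + 1.41 = 0, with roots I_D = 0.427 or 2.11 mA.
The root I_D = 2.11 mA gives V_GS = -2.25 V ≤ V_t, so take I_D = 0.427 mA.
Then V_GS = 2.29 V and V_DS = V_DD − I_D(R_D+R_S) = 12 − 0.427×3.38 = 10.6 V.
Saturation requires V_DS ≥ V_GS − V_t = 1.41 V; 10.6 ≥ 1.41 ✓.

I_D ≈ 0.43 mA, V_DS ≈ 11 V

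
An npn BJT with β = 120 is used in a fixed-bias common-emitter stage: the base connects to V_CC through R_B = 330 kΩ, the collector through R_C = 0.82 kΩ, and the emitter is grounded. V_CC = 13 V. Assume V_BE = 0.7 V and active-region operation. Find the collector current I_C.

Base loop: V_CC = I_B·R_B + V_BE, so I_B = (13 − 0.7)/330 kΩ = 0.0373 mA.
In the active region I_C = β·I_B = 120 × 0.0373 = 4.47 mA.
Collector loop: V_CE = V_CC − I_C·R_C = 13 − 4.47×0.82 = 9.33 V.
Since V_CE = 9.33 V > V_CE(sat) ≈ 0.2 V, the transistor is in the active region as assumed.

I_C ≈ 4.5 mA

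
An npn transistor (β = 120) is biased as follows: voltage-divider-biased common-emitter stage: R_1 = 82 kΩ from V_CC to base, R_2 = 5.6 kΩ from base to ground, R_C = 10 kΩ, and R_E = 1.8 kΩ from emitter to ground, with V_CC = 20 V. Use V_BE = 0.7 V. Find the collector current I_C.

I_C ≈ 0.31 mA

Thevenize the base divider: V_Th = V_CC·R_2/(R_1+R_2) = 20×5.6/87.6 = 1.28 V, R_Th = R_1‖R_2 = 5.24 kΩ.
Base-emitter loop: V_Th = I_B·R_Th + V_BE + (β+1)I_B·R_E, so I_B = (1.28 − 0.7) / (5.24 + 121×1.8) = 0.00259 mA.
I_C = β·I_B = 120×0.00259 = 0.311 mA, and I_E = (β+1)I_B = 0.314 mA.
V_CE = V_CC − I_C·R_C − I_E·R_E = 20 − 0.311×10 − 0.314×1.8 = 16.3 V.
V_CE = 16.3 V > 0.2 V confirms active-region operation.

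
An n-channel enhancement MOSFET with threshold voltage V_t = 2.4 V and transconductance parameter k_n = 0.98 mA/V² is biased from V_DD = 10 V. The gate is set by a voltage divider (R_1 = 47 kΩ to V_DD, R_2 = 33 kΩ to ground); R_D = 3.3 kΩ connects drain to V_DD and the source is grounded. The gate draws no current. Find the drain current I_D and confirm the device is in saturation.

V_G = V_DD·R_2/(R_1+R_2) = 10×33/80 = 4.12 V. With the source grounded, V_GS = V_G = 4.12 V.
Assume saturation: I_D = (k_n/2)(V_GS − V_t)² = (0.98/2)×(4.12 − 2.4)² = 0.49×1.73² = 1.46 mA.
V_DS = V_DD − I_D·R_D = 10 − 1.46×3.3 = 5.19 V.
Saturation requires V_DS ≥ V_GS − V_t = 1.73 V; 5.19 ≥ 1.73 ✓.

I_D ≈ 1.5 mA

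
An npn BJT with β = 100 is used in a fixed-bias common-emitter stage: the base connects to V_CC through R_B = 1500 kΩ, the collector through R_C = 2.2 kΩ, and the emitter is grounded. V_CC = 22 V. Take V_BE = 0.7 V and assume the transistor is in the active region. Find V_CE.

V_CE ≈ 19 V

Base loop: V_CC = I_B·R_B + V_BE, so I_B = (22 − 0.7)/1500 kΩ = 0.0142 mA.
In the active region I_C = β·I_B = 100 × 0.0142 = 1.42 mA.
Collector loop: V_CE = V_CC − I_C·R_C = 22 − 1.42×2.2 = 18.9 V.
Since V_CE = 18.9 V > V_CE(sat) ≈ 0.2 V, the transistor is in the active region as assumed.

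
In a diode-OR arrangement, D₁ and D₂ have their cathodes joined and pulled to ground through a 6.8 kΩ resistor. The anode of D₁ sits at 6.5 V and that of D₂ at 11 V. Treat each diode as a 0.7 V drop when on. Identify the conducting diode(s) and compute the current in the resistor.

Only D₂ conducts; I_R ≈ 1.5 mA

Assume both conduct. Then node N would need to be at both 6.5−0.7 = 5.8 V and 11−0.7 = 10.3 V, which is impossible.
Assume only D₂ conducts: V_N = 11 − 0.7 = 10.3 V, so I_R = 10.3/6.8 = 1.51 mA.
Check D₁: its anode-to-cathode voltage is 6.5 − 10.3 = -3.8 V < 0.7 V, so it is off. The assumption is consistent.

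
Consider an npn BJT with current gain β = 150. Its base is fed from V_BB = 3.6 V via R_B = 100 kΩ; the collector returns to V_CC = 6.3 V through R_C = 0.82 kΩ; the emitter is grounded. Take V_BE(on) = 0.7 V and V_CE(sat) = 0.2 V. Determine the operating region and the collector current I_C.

Assume active. Base-emitter loop: I_B = (V_BB − V_BE)/R_B = (3.6 − 0.7)/100 = 0.029 mA.
I_C = β·I_B = 150×0.029 = 4.35 mA.
V_CE = V_CC − I_C·R_C = 6.3 − 4.35×0.82 = 2.73 V > V_CE(sat), so the active-region assumption holds.

active; I_C ≈ 4.4 mA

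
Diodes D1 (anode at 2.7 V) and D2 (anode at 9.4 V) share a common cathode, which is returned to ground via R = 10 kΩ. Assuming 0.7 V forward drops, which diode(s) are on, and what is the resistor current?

Assume both conduct. Then node N would need to be at both 2.7−0.7 = 2 V and 9.4−0.7 = 8.7 V, which is impossible.
Assume only D2 conducts: V_N = 9.4 − 0.7 = 8.7 V, so I_R = 8.7/10 = 0.87 mA.
Check D1: its anode-to-cathode voltage is 2.7 − 8.7 = -6 V < 0.7 V, so it is off. The assumption is consistent.

Only D2 conducts; I_R ≈ 0.87 mA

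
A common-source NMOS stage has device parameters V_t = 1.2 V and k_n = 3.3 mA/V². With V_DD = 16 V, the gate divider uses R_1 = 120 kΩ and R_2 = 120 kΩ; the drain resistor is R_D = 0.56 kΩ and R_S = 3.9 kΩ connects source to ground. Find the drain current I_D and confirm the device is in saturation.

V_G = V_DD·R_2/(R_1+R_2) = 16×120/240 = 8 V.
Assume saturation: I_D = (k_n/2)(V_GS − V_t)² with V_GS = V_G − I_D·R_S = 8 − 3.9·I_D.
Substituting gives 25.1·I_D² − 88.5·I_D + 76.3 = 0, with roots I_D = 1.5 or 2.03 mA.
The root I_D = 2.03 mA gives V_GS = 0.0914 V ≤ V_t, so take I_D = 1.5 mA.
Then V_GS = 2.15 V and V_DS = V_DD − I_D(R_D+R_S) = 16 − 1.5×4.46 = 9.31 V.
Saturation requires V_DS ≥ V_GS − V_t = 0.953 V; 9.31 ≥ 0.953 ✓.

I_D ≈ 1.5 mA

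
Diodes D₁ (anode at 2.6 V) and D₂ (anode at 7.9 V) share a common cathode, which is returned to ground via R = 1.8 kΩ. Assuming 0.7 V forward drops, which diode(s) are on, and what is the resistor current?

Only D₂ conducts; I_R ≈ 4 mA

Assume both conduct. Then node N would need to be at both 2.6−0.7 = 1.9 V and 7.9−0.7 = 7.2 V, which is impossible.
Assume only D₂ conducts: V_N = 7.9 − 0.7 = 7.2 V, so I_R = 7.2/1.8 = 4 mA.
Check D₁: its anode-to-cathode voltage is 2.6 − 7.2 = -4.6 V < 0.7 V, so it is off. The assumption is consistent.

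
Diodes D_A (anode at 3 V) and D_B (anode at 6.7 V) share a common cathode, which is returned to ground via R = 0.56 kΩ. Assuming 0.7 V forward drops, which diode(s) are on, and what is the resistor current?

Only D_B conducts; I_R ≈ 11 mA

Assume both conduct. Then node N would need to be at both 3−0.7 = 2.3 V and 6.7−0.7 = 6 V, which is impossible.
Assume only D_B conducts: V_N = 6.7 − 0.7 = 6 V, so I_R = 6/0.56 = 10.7 mA.
Check D_A: its anode-to-cathode voltage is 3 − 6 = -3 V < 0.7 V, so it is off. The assumption is consistent.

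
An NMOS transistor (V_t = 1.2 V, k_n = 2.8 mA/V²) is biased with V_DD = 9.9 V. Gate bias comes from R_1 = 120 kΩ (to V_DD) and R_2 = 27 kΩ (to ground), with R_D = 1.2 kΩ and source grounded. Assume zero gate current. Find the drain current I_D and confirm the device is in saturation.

V_G = V_DD·R_2/(R_1+R_2) = 9.9×27/147 = 1.82 V. With the source grounded, V_GS = V_G = 1.82 V.
Assume saturation: I_D = (k_n/2)(V_GS − V_t)² = (2.8/2)×(1.82 − 1.2)² = 1.4×0.618² = 0.535 mA.
V_DS = V_DD − I_D·R_D = 9.9 − 0.535×1.2 = 9.26 V.
Saturation requires V_DS ≥ V_GS − V_t = 0.618 V; 9.26 ≥ 0.618 ✓.

I_D ≈ 0.54 mA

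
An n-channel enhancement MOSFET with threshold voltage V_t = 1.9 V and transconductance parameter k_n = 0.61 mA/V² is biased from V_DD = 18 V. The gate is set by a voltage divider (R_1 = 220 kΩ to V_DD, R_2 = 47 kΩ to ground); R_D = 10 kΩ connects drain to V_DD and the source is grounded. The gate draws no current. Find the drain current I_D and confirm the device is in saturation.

I_D ≈ 0.49 mA

V_G = V_DD·R_2/(R_1+R_2) = 18×47/267 = 3.17 V. With the source grounded, V_GS = V_G = 3.17 V.
Assume saturation: I_D = (k_n/2)(V_GS − V_t)² = (0.61/2)×(3.17 − 1.9)² = 0.305×1.27² = 0.491 mA.
V_DS = V_DD − I_D·R_D = 18 − 0.491×10 = 13.1 V.
Saturation requires V_DS ≥ V_GS − V_t = 1.27 V; 13.1 ≥ 1.27 ✓.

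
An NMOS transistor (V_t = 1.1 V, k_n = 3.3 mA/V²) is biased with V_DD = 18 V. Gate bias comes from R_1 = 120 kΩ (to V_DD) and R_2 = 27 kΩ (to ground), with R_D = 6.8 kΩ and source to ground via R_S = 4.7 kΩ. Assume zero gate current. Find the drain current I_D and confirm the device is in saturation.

V_G = V_DD·R_2/(R_1+R_2) = 18×27/147 = 3.31 V.
Assume saturation: I_D = (k_n/2)(V_GS − V_t)² with V_GS = V_G − I_D·R_S = 3.31 − 4.7·I_D.
Substituting gives 36.4·I_D² − 35.2·I_D + 8.03 = 0, with roots I_D = 0.369 or 0.597 mA.
The root I_D = 0.597 mA gives V_GS = 0.498 V ≤ V_t, so take I_D = 0.369 mA.
Then V_GS = 1.57 V and V_DS = V_DD − I_D(R_D+R_S) = 18 − 0.369×11.5 = 13.8 V.
Saturation requires V_DS ≥ V_GS − V_t = 0.473 V; 13.8 ≥ 0.473 ✓.

I_D ≈ 0.37 mA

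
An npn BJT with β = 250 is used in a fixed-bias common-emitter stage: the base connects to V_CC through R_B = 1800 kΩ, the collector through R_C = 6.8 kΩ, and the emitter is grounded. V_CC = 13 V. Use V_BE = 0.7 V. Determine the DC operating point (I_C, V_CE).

I_C ≈ 1.7 mA, V_CE ≈ 1.4 V

Base loop: V_CC = I_B·R_B + V_BE, so I_B = (13 − 0.7)/1800 kΩ = 0.00683 mA.
In the active region I_C = β·I_B = 250 × 0.00683 = 1.71 mA.
Collector loop: V_CE = V_CC − I_C·R_C = 13 − 1.71×6.8 = 1.38 V.
Since V_CE = 1.38 V > V_CE(sat) ≈ 0.2 V, the transistor is in the active region as assumed.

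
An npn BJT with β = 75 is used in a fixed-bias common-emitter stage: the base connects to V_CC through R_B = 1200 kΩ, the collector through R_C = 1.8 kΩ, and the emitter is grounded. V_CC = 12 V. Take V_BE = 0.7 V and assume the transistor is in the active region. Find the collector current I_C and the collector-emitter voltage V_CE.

Base loop: V_CC = I_B·R_B + V_BE, so I_B = (12 − 0.7)/1200 kΩ = 0.00942 mA.
In the active region I_C = β·I_B = 75 × 0.00942 = 0.706 mA.
Collector loop: V_CE = V_CC − I_C·R_C = 12 − 0.706×1.8 = 10.7 V.
Since V_CE = 10.7 V > V_CE(sat) ≈ 0.2 V, the transistor is in the active region as assumed.

I_C ≈ 0.71 mA, V_CE ≈ 11 V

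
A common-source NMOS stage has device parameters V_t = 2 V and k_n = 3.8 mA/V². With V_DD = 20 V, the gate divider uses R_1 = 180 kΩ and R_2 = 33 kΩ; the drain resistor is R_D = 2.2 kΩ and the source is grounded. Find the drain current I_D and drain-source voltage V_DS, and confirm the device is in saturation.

V_G = V_DD·R_2/(R_1+R_2) = 20×33/213 = 3.1 V. With the source grounded, V_GS = V_G = 3.1 V.
Assume saturation: I_D = (k_n/2)(V_GS − V_t)² = (3.8/2)×(3.1 − 2)² = 1.9×1.1² = 2.29 mA.
V_DS = V_DD − I_D·R_D = 20 − 2.29×2.2 = 15 V.
Saturation requires V_DS ≥ V_GS − V_t = 1.1 V; 15 ≥ 1.1 ✓.

I_D ≈ 2.3 mA, V_DS ≈ 15 V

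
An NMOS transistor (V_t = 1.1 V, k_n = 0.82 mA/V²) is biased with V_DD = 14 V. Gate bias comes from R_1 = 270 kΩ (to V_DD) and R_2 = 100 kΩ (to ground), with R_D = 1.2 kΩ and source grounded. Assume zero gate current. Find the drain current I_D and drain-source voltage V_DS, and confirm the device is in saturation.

I_D ≈ 3 mA, V_DS ≈ 10 V

V_G = V_DD·R_2/(R_1+R_2) = 14×100/370 = 3.78 V. With the source grounded, V_GS = V_G = 3.78 V.
Assume saturation: I_D = (k_n/2)(V_GS − V_t)² = (0.82/2)×(3.78 − 1.1)² = 0.41×2.68² = 2.95 mA.
V_DS = V_DD − I_D·R_D = 14 − 2.95×1.2 = 10.5 V.
Saturation requires V_DS ≥ V_GS − V_t = 2.68 V; 10.5 ≥ 2.68 ✓.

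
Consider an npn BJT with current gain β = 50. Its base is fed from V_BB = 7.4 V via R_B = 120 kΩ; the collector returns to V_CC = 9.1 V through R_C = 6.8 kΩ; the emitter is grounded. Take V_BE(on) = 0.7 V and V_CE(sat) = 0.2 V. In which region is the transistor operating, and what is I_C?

Assume active: I_B = (7.4 − 0.7)/120 = 0.0558 mA, giving I_C = β·I_B = 2.79 mA.
But then V_CE = 9.1 − 2.79×6.8 = -9.88 V < V_CE(sat) = 0.2 V — impossible in the active region.
So the transistor is saturated. With V_CE = 0.2 V, I_C = (V_CC − 0.2)/R_C = 8.9/6.8 = 1.31 mA.
Check: β·I_B = 2.79 mA > I_C = 1.31 mA, confirming saturation.

saturation; I_C ≈ 1.3 mA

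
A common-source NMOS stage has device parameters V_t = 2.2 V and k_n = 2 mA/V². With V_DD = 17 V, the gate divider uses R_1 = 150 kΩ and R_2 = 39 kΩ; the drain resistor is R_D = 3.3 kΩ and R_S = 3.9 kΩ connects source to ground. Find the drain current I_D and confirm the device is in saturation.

I_D ≈ 0.22 mA

V_G = V_DD·R_2/(R_1+R_2) = 17×39/189 = 3.51 V.
Assume saturation: I_D = (k_n/2)(V_GS − V_t)² with V_GS = V_G − I_D·R_S = 3.51 − 3.9·I_D.
Substituting gives 15.2·I_D² − 11.2·I_D + 1.71 = 0, with roots I_D = 0.216 or 0.52 mA.
The root I_D = 0.52 mA gives V_GS = 1.48 V ≤ V_t, so take I_D = 0.216 mA.
Then V_GS = 2.66 V and V_DS = V_DD − I_D(R_D+R_S) = 17 − 0.216×7.2 = 15.4 V.
Saturation requires V_DS ≥ V_GS − V_t = 0.465 V; 15.4 ≥ 0.465 ✓.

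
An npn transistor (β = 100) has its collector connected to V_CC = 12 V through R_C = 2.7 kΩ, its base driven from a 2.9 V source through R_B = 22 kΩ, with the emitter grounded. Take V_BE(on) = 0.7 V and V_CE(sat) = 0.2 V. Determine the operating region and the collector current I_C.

saturation; I_C ≈ 4.4 mA

Assume active: I_B = (2.9 − 0.7)/22 = 0.1 mA, giving I_C = β·I_B = 10 mA.
But then V_CE = 12 − 10×2.7 = -15 V < V_CE(sat) = 0.2 V — impossible in the active region.
So the transistor is saturated. With V_CE = 0.2 V, I_C = (V_CC − 0.2)/R_C = 11.8/2.7 = 4.37 mA.
Check: β·I_B = 10 mA > I_C = 4.37 mA, confirming saturation.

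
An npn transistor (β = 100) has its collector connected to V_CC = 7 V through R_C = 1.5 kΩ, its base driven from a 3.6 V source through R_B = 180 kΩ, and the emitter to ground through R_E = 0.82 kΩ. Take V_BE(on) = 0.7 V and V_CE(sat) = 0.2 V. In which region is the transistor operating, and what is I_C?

active; I_C ≈ 1.1 mA

Assume active. Base-emitter loop: I_B = (V_BB − V_BE)/(R_B + (β+1)R_E) = (3.6 − 0.7)/(180 + 101×0.82) = 0.011 mA.
I_C = β·I_B = 100×0.011 = 1.1 mA.
V_CE = V_CC − I_C·R_C − I_E·R_E = 7 − 1.1×1.5 − 1.11×0.82 = 4.43 V > V_CE(sat), so the active-region assumption holds.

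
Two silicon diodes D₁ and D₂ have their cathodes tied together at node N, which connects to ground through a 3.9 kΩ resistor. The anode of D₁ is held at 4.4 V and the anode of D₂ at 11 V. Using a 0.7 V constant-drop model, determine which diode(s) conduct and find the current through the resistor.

Assume both conduct. Then node N would need to be at both 4.4−0.7 = 3.7 V and 11−0.7 = 10.3 V, which is impossible.
Assume only D₂ conducts: V_N = 11 − 0.7 = 10.3 V, so I_R = 10.3/3.9 = 2.64 mA.
Check D₁: its anode-to-cathode voltage is 4.4 − 10.3 = -5.9 V < 0.7 V, so it is off. The assumption is consistent.

Only D₂ conducts; I_R ≈ 2.6 mA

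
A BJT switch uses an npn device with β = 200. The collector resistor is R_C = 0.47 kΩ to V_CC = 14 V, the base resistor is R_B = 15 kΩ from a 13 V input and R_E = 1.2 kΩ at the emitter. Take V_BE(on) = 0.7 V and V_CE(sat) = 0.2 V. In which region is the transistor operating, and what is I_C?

saturation; I_C ≈ 8.2 mA

Assume active: I_B = (13 − 0.7)/(15 + 201×1.2) = 0.048 mA, I_C = β·I_B = 9.6 mA.
Then V_CE = 14 − 9.6×0.47 − 9.65×1.2 = -2.09 V < 0.2 V — the active assumption fails.
Re-solve with V_CE = 0.2 V. KCL at the emitter: V_E/R_E = (V_BB−0.7−V_E)/R_B + (V_CC−0.2−V_E)/R_C, giving V_E = 9.97 V.
I_C = (V_CC − 0.2 − V_E)/R_C = (13.8 − 9.97)/0.47 = 8.15 mA.
Check: I_B = (12.3 − 9.97)/15 = 0.155 mA, and β·I_B = 31.1 mA > I_C, confirming saturation.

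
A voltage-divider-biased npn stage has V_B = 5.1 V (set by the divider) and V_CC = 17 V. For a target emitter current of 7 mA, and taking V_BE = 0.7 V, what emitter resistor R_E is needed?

V_E = V_B − V_BE = 5.1 − 0.7 = 4.4 V.
R_E = V_E / I_E = 4.4 / 7 = 0.629 kΩ.

R_E ≈ 0.63 kΩ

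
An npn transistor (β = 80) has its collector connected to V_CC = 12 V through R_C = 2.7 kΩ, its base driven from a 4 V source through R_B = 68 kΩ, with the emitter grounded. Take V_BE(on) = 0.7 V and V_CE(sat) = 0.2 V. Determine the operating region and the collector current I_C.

active; I_C ≈ 3.9 mA

Assume active. Base-emitter loop: I_B = (V_BB − V_BE)/R_B = (4 − 0.7)/68 = 0.0485 mA.
I_C = β·I_B = 80×0.0485 = 3.88 mA.
V_CE = V_CC − I_C·R_C = 12 − 3.88×2.7 = 1.52 V > V_CE(sat), so the active-region assumption holds.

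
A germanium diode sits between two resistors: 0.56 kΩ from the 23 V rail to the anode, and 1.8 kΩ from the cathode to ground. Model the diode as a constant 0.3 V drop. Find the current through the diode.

I ≈ 9.6 mA

The two resistors are in series with the diode, so KVL gives 23 = I·0.56 + 0.3 + I·1.8.
I = (23 − 0.3) / (0.56 + 1.8) kΩ = 22.7 / 2.36 = 9.62 mA.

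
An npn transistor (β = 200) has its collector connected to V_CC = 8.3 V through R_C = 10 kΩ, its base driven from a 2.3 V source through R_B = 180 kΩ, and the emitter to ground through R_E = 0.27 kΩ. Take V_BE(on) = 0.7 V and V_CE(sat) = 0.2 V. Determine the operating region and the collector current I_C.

Assume active: I_B = (2.3 − 0.7)/(180 + 201×0.27) = 0.00683 mA, I_C = β·I_B = 1.37 mA.
Then V_CE = 8.3 − 1.37×10 − 1.37×0.27 = -5.73 V < 0.2 V — the active assumption fails.
Re-solve with V_CE = 0.2 V. KCL at the emitter: V_E/R_E = (V_BB−0.7−V_E)/R_B + (V_CC−0.2−V_E)/R_C, giving V_E = 0.215 V.
I_C = (V_CC − 0.2 − V_E)/R_C = (8.1 − 0.215)/10 = 0.789 mA.
Check: I_B = (1.6 − 0.215)/180 = 0.00769 mA, and β·I_B = 1.54 mA > I_C, confirming saturation.

saturation; I_C ≈ 0.79 mA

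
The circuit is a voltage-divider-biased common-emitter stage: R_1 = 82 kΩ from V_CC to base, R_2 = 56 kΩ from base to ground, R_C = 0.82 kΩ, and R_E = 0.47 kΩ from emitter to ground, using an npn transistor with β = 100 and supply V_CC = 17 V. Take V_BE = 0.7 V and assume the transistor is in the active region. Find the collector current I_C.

I_C ≈ 7.7 mA

Thevenize the base divider: V_Th = V_CC·R_2/(R_1+R_2) = 17×56/138 = 6.9 V, R_Th = R_1‖R_2 = 33.3 kΩ.
Base-emitter loop: V_Th = I_B·R_Th + V_BE + (β+1)I_B·R_E, so I_B = (6.9 − 0.7) / (33.3 + 101×0.47) = 0.0768 mA.
I_C = β·I_B = 100×0.0768 = 7.68 mA, and I_E = (β+1)I_B = 7.75 mA.
V_CE = V_CC − I_C·R_C − I_E·R_E = 17 − 7.68×0.82 − 7.75×0.47 = 7.06 V.
V_CE = 7.06 V > 0.2 V confirms active-region operation.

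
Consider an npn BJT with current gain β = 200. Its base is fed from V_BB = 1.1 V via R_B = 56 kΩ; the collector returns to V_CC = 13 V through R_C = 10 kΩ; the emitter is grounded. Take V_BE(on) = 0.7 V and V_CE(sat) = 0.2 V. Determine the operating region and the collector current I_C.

saturation; I_C ≈ 1.3 mA

Assume active: I_B = (1.1 − 0.7)/56 = 0.00714 mA, giving I_C = β·I_B = 1.43 mA.
But then V_CE = 13 − 1.43×10 = -1.29 V < V_CE(sat) = 0.2 V — impossible in the active region.
So the transistor is saturated. With V_CE = 0.2 V, I_C = (V_CC − 0.2)/R_C = 12.8/10 = 1.28 mA.
Check: β·I_B = 1.43 mA > I_C = 1.28 mA, confirming saturation.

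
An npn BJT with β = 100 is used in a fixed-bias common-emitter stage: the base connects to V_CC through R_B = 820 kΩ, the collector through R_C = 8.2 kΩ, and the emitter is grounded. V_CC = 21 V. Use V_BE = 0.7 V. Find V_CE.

V_CE ≈ 0.7 V

Base loop: V_CC = I_B·R_B + V_BE, so I_B = (21 − 0.7)/820 kΩ = 0.0248 mA.
In the active region I_C = β·I_B = 100 × 0.0248 = 2.48 mA.
Collector loop: V_CE = V_CC − I_C·R_C = 21 − 2.48×8.2 = 0.7 V.
Since V_CE = 0.7 V > V_CE(sat) ≈ 0.2 V, the transistor is in the active region as assumed.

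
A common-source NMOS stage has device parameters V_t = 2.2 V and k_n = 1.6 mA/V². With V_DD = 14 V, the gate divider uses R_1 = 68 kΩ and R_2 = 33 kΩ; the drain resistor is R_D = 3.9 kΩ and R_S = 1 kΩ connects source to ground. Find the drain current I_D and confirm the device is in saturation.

V_G = V_DD·R_2/(R_1+R_2) = 14×33/101 = 4.57 V.
Assume saturation: I_D = (k_n/2)(V_GS − V_t)² with V_GS = V_G − I_D·R_S = 4.57 − 1·I_D.
Substituting gives 0.8·I_D² − 4.8·I_D + 4.51 = 0, with roots I_D = 1.17 or 4.83 mA.
The root I_D = 4.83 mA gives V_GS = -0.258 V ≤ V_t, so take I_D = 1.17 mA.
Then V_GS = 3.41 V and V_DS = V_DD − I_D(R_D+R_S) = 14 − 1.17×4.9 = 8.28 V.
Saturation requires V_DS ≥ V_GS − V_t = 1.21 V; 8.28 ≥ 1.21 ✓.

I_D ≈ 1.2 mA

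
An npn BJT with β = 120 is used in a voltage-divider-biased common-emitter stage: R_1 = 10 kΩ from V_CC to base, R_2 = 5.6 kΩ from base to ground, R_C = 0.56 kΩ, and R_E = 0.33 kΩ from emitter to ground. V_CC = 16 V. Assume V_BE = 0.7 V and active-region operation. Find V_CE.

Thevenize the base divider: V_Th = V_CC·R_2/(R_1+R_2) = 16×5.6/15.6 = 5.74 V, R_Th = R_1‖R_2 = 3.59 kΩ.
Base-emitter loop: V_Th = I_B·R_Th + V_BE + (β+1)I_B·R_E, so I_B = (5.74 − 0.7) / (3.59 + 121×0.33) = 0.116 mA.
I_C = β·I_B = 120×0.116 = 13.9 mA, and I_E = (β+1)I_B = 14 mA.
V_CE = V_CC − I_C·R_C − I_E·R_E = 16 − 13.9×0.56 − 14×0.33 = 3.58 V.
V_CE = 3.58 V > 0.2 V confirms active-region operation.

V_CE ≈ 3.6 V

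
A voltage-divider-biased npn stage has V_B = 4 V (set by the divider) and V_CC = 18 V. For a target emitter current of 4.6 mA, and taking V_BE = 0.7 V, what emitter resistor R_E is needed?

R_E ≈ 0.72 kΩ

V_E = V_B − V_BE = 4 − 0.7 = 3.3 V.
R_E = V_E / I_E = 3.3 / 4.6 = 0.717 kΩ.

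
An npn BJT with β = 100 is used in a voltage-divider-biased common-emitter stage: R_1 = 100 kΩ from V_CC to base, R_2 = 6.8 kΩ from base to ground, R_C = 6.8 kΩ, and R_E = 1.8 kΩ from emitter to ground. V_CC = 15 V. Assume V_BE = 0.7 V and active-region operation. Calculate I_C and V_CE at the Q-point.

Thevenize the base divider: V_Th = V_CC·R_2/(R_1+R_2) = 15×6.8/107 = 0.955 V, R_Th = R_1‖R_2 = 6.37 kΩ.
Base-emitter loop: V_Th = I_B·R_Th + V_BE + (β+1)I_B·R_E, so I_B = (0.955 − 0.7) / (6.37 + 101×1.8) = 0.00136 mA.
I_C = β·I_B = 100×0.00136 = 0.136 mA, and I_E = (β+1)I_B = 0.137 mA.
V_CE = V_CC − I_C·R_C − I_E·R_E = 15 − 0.136×6.8 − 0.137×1.8 = 13.8 V.
V_CE = 13.8 V > 0.2 V confirms active-region operation.

I_C ≈ 0.14 mA, V_CE ≈ 14 V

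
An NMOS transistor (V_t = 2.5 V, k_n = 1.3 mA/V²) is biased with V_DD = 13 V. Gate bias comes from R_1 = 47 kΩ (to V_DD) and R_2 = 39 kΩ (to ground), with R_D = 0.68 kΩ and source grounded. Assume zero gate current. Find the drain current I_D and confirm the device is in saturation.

V_G = V_DD·R_2/(R_1+R_2) = 13×39/86 = 5.9 V. With the source grounded, V_GS = V_G = 5.9 V.
Assume saturation: I_D = (k_n/2)(V_GS − V_t)² = (1.3/2)×(5.9 − 2.5)² = 0.65×3.4² = 7.49 mA.
V_DS = V_DD − I_D·R_D = 13 − 7.49×0.68 = 7.9 V.
Saturation requires V_DS ≥ V_GS − V_t = 3.4 V; 7.9 ≥ 3.4 ✓.

I_D ≈ 7.5 mA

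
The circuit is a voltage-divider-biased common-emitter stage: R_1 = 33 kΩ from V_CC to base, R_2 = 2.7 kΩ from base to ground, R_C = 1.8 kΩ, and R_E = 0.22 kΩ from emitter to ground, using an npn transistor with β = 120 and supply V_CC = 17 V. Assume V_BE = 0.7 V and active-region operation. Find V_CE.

V_CE ≈ 12 V

Thevenize the base divider: V_Th = V_CC·R_2/(R_1+R_2) = 17×2.7/35.7 = 1.29 V, R_Th = R_1‖R_2 = 2.5 kΩ.
Base-emitter loop: V_Th = I_B·R_Th + V_BE + (β+1)I_B·R_E, so I_B = (1.29 − 0.7) / (2.5 + 121×0.22) = 0.0201 mA.
I_C = β·I_B = 120×0.0201 = 2.41 mA, and I_E = (β+1)I_B = 2.43 mA.
V_CE = V_CC − I_C·R_C − I_E·R_E = 17 − 2.41×1.8 − 2.43×0.22 = 12.1 V.
V_CE = 12.1 V > 0.2 V confirms active-region operation.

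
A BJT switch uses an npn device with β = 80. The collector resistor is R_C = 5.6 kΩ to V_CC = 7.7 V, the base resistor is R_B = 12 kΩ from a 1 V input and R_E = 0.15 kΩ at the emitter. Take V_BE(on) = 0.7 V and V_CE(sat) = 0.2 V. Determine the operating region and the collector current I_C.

active; I_C ≈ 0.99 mA

Assume active. Base-emitter loop: I_B = (V_BB − V_BE)/(R_B + (β+1)R_E) = (1 − 0.7)/(12 + 81×0.15) = 0.0124 mA.
I_C = β·I_B = 80×0.0124 = 0.994 mA.
V_CE = V_CC − I_C·R_C − I_E·R_E = 7.7 − 0.994×5.6 − 1.01×0.15 = 1.98 V > V_CE(sat), so the active-region assumption holds.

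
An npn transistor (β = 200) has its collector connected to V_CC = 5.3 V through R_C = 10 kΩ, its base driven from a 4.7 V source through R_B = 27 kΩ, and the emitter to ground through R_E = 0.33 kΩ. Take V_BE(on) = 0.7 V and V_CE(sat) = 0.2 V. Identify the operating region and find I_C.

saturation; I_C ≈ 0.49 mA

Assume active: I_B = (4.7 − 0.7)/(27 + 201×0.33) = 0.0429 mA, I_C = β·I_B = 8.57 mA.
Then V_CE = 5.3 − 8.57×10 − 8.61×0.33 = -83.3 V < 0.2 V — the active assumption fails.
Re-solve with V_CE = 0.2 V. KCL at the emitter: V_E/R_E = (V_BB−0.7−V_E)/R_B + (V_CC−0.2−V_E)/R_C, giving V_E = 0.208 V.
I_C = (V_CC − 0.2 − V_E)/R_C = (5.1 − 0.208)/10 = 0.489 mA.
Check: I_B = (4 − 0.208)/27 = 0.14 mA, and β·I_B = 28.1 mA > I_C, confirming saturation.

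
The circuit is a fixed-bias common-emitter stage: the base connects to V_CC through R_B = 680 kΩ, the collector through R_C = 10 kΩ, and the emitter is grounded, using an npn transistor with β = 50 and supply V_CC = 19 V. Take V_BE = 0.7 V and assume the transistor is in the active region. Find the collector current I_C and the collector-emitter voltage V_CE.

I_C ≈ 1.3 mA, V_CE ≈ 5.5 V

Base loop: V_CC = I_B·R_B + V_BE, so I_B = (19 − 0.7)/680 kΩ = 0.0269 mA.
In the active region I_C = β·I_B = 50 × 0.0269 = 1.35 mA.
Collector loop: V_CE = V_CC − I_C·R_C = 19 − 1.35×10 = 5.54 V.
Since V_CE = 5.54 V > V_CE(sat) ≈ 0.2 V, the transistor is in the active region as assumed.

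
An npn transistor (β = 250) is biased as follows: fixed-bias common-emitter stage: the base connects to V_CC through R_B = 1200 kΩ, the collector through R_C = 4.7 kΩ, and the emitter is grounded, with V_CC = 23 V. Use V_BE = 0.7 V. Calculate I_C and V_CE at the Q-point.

I_C ≈ 4.6 mA, V_CE ≈ 1.2 V

Base loop: V_CC = I_B·R_B + V_BE, so I_B = (23 − 0.7)/1200 kΩ = 0.0186 mA.
In the active region I_C = β·I_B = 250 × 0.0186 = 4.65 mA.
Collector loop: V_CE = V_CC − I_C·R_C = 23 − 4.65×4.7 = 1.16 V.
Since V_CE = 1.16 V > V_CE(sat) ≈ 0.2 V, the transistor is in the active region as assumed.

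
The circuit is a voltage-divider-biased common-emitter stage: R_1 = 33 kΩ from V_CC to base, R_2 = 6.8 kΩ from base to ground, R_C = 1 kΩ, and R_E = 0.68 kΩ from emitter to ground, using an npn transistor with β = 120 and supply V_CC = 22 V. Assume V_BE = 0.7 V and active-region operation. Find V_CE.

Thevenize the base divider: V_Th = V_CC·R_2/(R_1+R_2) = 22×6.8/39.8 = 3.76 V, R_Th = R_1‖R_2 = 5.64 kΩ.
Base-emitter loop: V_Th = I_B·R_Th + V_BE + (β+1)I_B·R_E, so I_B = (3.76 − 0.7) / (5.64 + 121×0.68) = 0.0348 mA.
I_C = β·I_B = 120×0.0348 = 4.17 mA, and I_E = (β+1)I_B = 4.21 mA.
V_CE = V_CC − I_C·R_C − I_E·R_E = 22 − 4.17×1 − 4.21×0.68 = 15 V.
V_CE = 15 V > 0.2 V confirms active-region operation.

V_CE ≈ 15 V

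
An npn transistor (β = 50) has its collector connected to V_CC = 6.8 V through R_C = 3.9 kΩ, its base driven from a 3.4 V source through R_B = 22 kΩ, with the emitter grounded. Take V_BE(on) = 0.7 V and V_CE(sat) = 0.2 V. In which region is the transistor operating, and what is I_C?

Assume active: I_B = (3.4 − 0.7)/22 = 0.123 mA, giving I_C = β·I_B = 6.14 mA.
But then V_CE = 6.8 − 6.14×3.9 = -17.1 V < V_CE(sat) = 0.2 V — impossible in the active region.
So the transistor is saturated. With V_CE = 0.2 V, I_C = (V_CC − 0.2)/R_C = 6.6/3.9 = 1.69 mA.
Check: β·I_B = 6.14 mA > I_C = 1.69 mA, confirming saturation.

saturation; I_C ≈ 1.7 mA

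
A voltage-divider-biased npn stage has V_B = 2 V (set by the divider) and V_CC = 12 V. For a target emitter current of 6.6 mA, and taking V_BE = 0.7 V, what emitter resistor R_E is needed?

V_E = V_B − V_BE = 2 − 0.7 = 1.3 V.
R_E = V_E / I_E = 1.3 / 6.6 = 0.197 kΩ.

R_E ≈ 0.2 kΩ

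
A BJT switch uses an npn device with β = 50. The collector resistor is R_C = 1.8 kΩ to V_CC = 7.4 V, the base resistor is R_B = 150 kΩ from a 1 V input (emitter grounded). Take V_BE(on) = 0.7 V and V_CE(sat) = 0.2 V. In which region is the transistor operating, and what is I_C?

Assume active. Base-emitter loop: I_B = (V_BB − V_BE)/R_B = (1 − 0.7)/150 = 0.002 mA.
I_C = β·I_B = 50×0.002 = 0.1 mA.
V_CE = V_CC − I_C·R_C = 7.4 − 0.1×1.8 = 7.22 V > V_CE(sat), so the active-region assumption holds.

active; I_C ≈ 0.1 mA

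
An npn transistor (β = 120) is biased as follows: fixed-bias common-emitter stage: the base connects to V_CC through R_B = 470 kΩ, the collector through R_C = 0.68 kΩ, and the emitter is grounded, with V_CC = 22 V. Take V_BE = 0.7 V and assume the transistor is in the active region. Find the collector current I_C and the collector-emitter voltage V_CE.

Base loop: V_CC = I_B·R_B + V_BE, so I_B = (22 − 0.7)/470 kΩ = 0.0453 mA.
In the active region I_C = β·I_B = 120 × 0.0453 = 5.44 mA.
Collector loop: V_CE = V_CC − I_C·R_C = 22 − 5.44×0.68 = 18.3 V.
Since V_CE = 18.3 V > V_CE(sat) ≈ 0.2 V, the transistor is in the active region as assumed.

I_C ≈ 5.4 mA, V_CE ≈ 18 V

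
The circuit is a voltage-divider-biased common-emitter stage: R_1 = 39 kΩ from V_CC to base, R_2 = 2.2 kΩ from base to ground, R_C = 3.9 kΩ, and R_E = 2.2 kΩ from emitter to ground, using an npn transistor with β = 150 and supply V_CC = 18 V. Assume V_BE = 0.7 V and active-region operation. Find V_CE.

V_CE ≈ 17 V

Thevenize the base divider: V_Th = V_CC·R_2/(R_1+R_2) = 18×2.2/41.2 = 0.961 V, R_Th = R_1‖R_2 = 2.08 kΩ.
Base-emitter loop: V_Th = I_B·R_Th + V_BE + (β+1)I_B·R_E, so I_B = (0.961 − 0.7) / (2.08 + 151×2.2) = 0.000781 mA.
I_C = β·I_B = 150×0.000781 = 0.117 mA, and I_E = (β+1)I_B = 0.118 mA.
V_CE = V_CC − I_C·R_C − I_E·R_E = 18 − 0.117×3.9 − 0.118×2.2 = 17.3 V.
V_CE = 17.3 V > 0.2 V confirms active-region operation.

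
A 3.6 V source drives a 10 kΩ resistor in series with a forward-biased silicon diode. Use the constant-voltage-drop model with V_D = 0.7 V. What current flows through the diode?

KVL around the loop: 3.6 = V_D + I·R = 0.7 + I × 10 kΩ.
So I = (3.6 − 0.7) / 10 kΩ = 2.9 / 10 = 0.29 mA.

I ≈ 0.29 mA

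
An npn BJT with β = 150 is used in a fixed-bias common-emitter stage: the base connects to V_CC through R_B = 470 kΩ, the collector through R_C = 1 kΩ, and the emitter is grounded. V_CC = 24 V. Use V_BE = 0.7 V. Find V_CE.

Base loop: V_CC = I_B·R_B + V_BE, so I_B = (24 − 0.7)/470 kΩ = 0.0496 mA.
In the active region I_C = β·I_B = 150 × 0.0496 = 7.44 mA.
Collector loop: V_CE = V_CC − I_C·R_C = 24 − 7.44×1 = 16.6 V.
Since V_CE = 16.6 V > V_CE(sat) ≈ 0.2 V, the transistor is in the active region as assumed.

V_CE ≈ 17 V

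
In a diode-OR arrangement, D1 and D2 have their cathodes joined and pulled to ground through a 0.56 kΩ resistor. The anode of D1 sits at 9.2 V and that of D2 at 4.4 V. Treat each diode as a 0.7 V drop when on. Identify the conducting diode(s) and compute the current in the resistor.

Only D1 conducts; I_R ≈ 15 mA

Assume both conduct. Then node N would need to be at both 9.2−0.7 = 8.5 V and 4.4−0.7 = 3.7 V, which is impossible.
Assume only D1 conducts: V_N = 9.2 − 0.7 = 8.5 V, so I_R = 8.5/0.56 = 15.2 mA.
Check D2: its anode-to-cathode voltage is 4.4 − 8.5 = -4.1 V < 0.7 V, so it is off. The assumption is consistent.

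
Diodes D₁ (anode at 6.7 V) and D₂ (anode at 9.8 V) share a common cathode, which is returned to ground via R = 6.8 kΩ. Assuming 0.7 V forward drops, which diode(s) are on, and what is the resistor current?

Only D₂ conducts; I_R ≈ 1.3 mA

Assume both conduct. Then node N would need to be at both 6.7−0.7 = 6 V and 9.8−0.7 = 9.1 V, which is impossible.
Assume only D₂ conducts: V_N = 9.8 − 0.7 = 9.1 V, so I_R = 9.1/6.8 = 1.34 mA.
Check D₁: its anode-to-cathode voltage is 6.7 − 9.1 = -2.4 V < 0.7 V, so it is off. The assumption is consistent.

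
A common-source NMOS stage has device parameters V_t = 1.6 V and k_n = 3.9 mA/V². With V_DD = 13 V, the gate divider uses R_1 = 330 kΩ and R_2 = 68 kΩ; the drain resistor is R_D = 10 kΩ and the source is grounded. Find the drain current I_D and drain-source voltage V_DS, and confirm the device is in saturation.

V_G = V_DD·R_2/(R_1+R_2) = 13×68/398 = 2.22 V. With the source grounded, V_GS = V_G = 2.22 V.
Assume saturation: I_D = (k_n/2)(V_GS − V_t)² = (3.9/2)×(2.22 − 1.6)² = 1.95×0.621² = 0.752 mA.
V_DS = V_DD − I_D·R_D = 13 − 0.752×10 = 5.48 V.
Saturation requires V_DS ≥ V_GS − V_t = 0.621 V; 5.48 ≥ 0.621 ✓.

I_D ≈ 0.75 mA, V_DS ≈ 5.5 V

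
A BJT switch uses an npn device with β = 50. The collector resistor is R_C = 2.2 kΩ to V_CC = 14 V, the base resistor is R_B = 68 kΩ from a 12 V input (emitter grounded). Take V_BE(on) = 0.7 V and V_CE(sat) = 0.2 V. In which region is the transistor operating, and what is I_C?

Assume active: I_B = (12 − 0.7)/68 = 0.166 mA, giving I_C = β·I_B = 8.31 mA.
But then V_CE = 14 − 8.31×2.2 = -4.28 V < V_CE(sat) = 0.2 V — impossible in the active region.
So the transistor is saturated. With V_CE = 0.2 V, I_C = (V_CC − 0.2)/R_C = 13.8/2.2 = 6.27 mA.
Check: β·I_B = 8.31 mA > I_C = 6.27 mA, confirming saturation.

saturation; I_C ≈ 6.3 mA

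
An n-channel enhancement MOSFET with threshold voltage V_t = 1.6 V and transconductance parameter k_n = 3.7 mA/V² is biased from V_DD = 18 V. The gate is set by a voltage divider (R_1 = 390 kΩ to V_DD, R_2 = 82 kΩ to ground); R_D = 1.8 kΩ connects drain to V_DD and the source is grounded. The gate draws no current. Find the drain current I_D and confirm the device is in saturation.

V_G = V_DD·R_2/(R_1+R_2) = 18×82/472 = 3.13 V. With the source grounded, V_GS = V_G = 3.13 V.
Assume saturation: I_D = (k_n/2)(V_GS − V_t)² = (3.7/2)×(3.13 − 1.6)² = 1.85×1.53² = 4.31 mA.
V_DS = V_DD − I_D·R_D = 18 − 4.31×1.8 = 10.2 V.
Saturation requires V_DS ≥ V_GS − V_t = 1.53 V; 10.2 ≥ 1.53 ✓.

I_D ≈ 4.3 mA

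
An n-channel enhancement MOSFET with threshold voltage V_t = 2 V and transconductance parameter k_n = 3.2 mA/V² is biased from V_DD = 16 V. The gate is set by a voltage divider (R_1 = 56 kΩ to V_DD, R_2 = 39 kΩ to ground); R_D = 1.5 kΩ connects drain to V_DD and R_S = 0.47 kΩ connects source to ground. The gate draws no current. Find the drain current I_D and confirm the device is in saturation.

V_G = V_DD·R_2/(R_1+R_2) = 16×39/95 = 6.57 V.
Assume saturation: I_D = (k_n/2)(V_GS − V_t)² with V_GS = V_G − I_D·R_S = 6.57 − 0.47·I_D.
Substituting gives 0.353·I_D² − 7.87·I_D + 33.4 = 0, with roots I_D = 5.7 or 16.6 mA.
The root I_D = 16.6 mA gives V_GS = -1.22 V ≤ V_t, so take I_D = 5.7 mA.
Then V_GS = 3.89 V and V_DS = V_DD − I_D(R_D+R_S) = 16 − 5.7×1.97 = 4.76 V.
Saturation requires V_DS ≥ V_GS − V_t = 1.89 V; 4.76 ≥ 1.89 ✓.

I_D ≈ 5.7 mA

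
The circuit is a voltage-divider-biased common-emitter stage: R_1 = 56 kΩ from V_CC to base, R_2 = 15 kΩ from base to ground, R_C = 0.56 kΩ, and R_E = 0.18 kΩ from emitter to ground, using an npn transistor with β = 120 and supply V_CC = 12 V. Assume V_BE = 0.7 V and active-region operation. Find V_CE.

Thevenize the base divider: V_Th = V_CC·R_2/(R_1+R_2) = 12×15/71 = 2.54 V, R_Th = R_1‖R_2 = 11.8 kΩ.
Base-emitter loop: V_Th = I_B·R_Th + V_BE + (β+1)I_B·R_E, so I_B = (2.54 − 0.7) / (11.8 + 121×0.18) = 0.0546 mA.
I_C = β·I_B = 120×0.0546 = 6.55 mA, and I_E = (β+1)I_B = 6.61 mA.
V_CE = V_CC − I_C·R_C − I_E·R_E = 12 − 6.55×0.56 − 6.61×0.18 = 7.14 V.
V_CE = 7.14 V > 0.2 V confirms active-region operation.

V_CE ≈ 7.1 V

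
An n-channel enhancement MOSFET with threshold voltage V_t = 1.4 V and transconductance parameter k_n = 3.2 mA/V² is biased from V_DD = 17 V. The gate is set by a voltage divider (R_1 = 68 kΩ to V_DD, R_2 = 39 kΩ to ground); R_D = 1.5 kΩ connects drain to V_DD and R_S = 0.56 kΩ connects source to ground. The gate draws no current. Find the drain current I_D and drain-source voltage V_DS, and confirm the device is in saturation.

V_G = V_DD·R_2/(R_1+R_2) = 17×39/107 = 6.2 V.
Assume saturation: I_D = (k_n/2)(V_GS − V_t)² with V_GS = V_G − I_D·R_S = 6.2 − 0.56·I_D.
Substituting gives 0.502·I_D² − 9.59·I_D + 36.8 = 0, with roots I_D = 5.31 or 13.8 mA.
The root I_D = 13.8 mA gives V_GS = -1.54 V ≤ V_t, so take I_D = 5.31 mA.
Then V_GS = 3.22 V and V_DS = V_DD − I_D(R_D+R_S) = 17 − 5.31×2.06 = 6.06 V.
Saturation requires V_DS ≥ V_GS − V_t = 1.82 V; 6.06 ≥ 1.82 ✓.

I_D ≈ 5.3 mA, V_DS ≈ 6.1 V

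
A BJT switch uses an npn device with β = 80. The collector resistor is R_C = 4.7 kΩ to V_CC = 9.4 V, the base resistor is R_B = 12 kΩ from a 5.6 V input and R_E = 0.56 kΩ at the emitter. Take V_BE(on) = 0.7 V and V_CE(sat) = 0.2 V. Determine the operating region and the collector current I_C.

Assume active: I_B = (5.6 − 0.7)/(12 + 81×0.56) = 0.0854 mA, I_C = β·I_B = 6.83 mA.
Then V_CE = 9.4 − 6.83×4.7 − 6.92×0.56 = -26.6 V < 0.2 V — the active assumption fails.
Re-solve with V_CE = 0.2 V. KCL at the emitter: V_E/R_E = (V_BB−0.7−V_E)/R_B + (V_CC−0.2−V_E)/R_C, giving V_E = 1.14 V.
I_C = (V_CC − 0.2 − V_E)/R_C = (9.2 − 1.14)/4.7 = 1.72 mA.
Check: I_B = (4.9 − 1.14)/12 = 0.314 mA, and β·I_B = 25.1 mA > I_C, confirming saturation.

saturation; I_C ≈ 1.7 mA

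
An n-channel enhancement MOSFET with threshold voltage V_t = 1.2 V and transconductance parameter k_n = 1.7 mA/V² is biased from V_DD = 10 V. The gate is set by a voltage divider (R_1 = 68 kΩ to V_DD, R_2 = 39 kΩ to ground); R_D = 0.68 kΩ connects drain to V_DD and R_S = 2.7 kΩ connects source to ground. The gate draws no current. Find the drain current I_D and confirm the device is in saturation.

I_D ≈ 0.6 mA

V_G = V_DD·R_2/(R_1+R_2) = 10×39/107 = 3.64 V.
Assume saturation: I_D = (k_n/2)(V_GS − V_t)² with V_GS = V_G − I_D·R_S = 3.64 − 2.7·I_D.
Substituting gives 6.2·I_D² − 12.2·I_D + 5.08 = 0, with roots I_D = 0.595 or 1.38 mA.
The root I_D = 1.38 mA gives V_GS = -0.0727 V ≤ V_t, so take I_D = 0.595 mA.
Then V_GS = 2.04 V and V_DS = V_DD − I_D(R_D+R_S) = 10 − 0.595×3.38 = 7.99 V.
Saturation requires V_DS ≥ V_GS − V_t = 0.837 V; 7.99 ≥ 0.837 ✓.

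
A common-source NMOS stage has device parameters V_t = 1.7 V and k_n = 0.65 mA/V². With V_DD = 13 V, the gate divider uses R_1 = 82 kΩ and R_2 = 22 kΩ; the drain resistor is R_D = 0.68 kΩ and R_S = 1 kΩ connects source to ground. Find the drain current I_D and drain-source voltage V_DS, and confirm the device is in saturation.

V_G = V_DD·R_2/(R_1+R_2) = 13×22/104 = 2.75 V.
Assume saturation: I_D = (k_n/2)(V_GS − V_t)² with V_GS = V_G − I_D·R_S = 2.75 − 1·I_D.
Substituting gives 0.325·I_D² − 1.68·I_D + 0.358 = 0, with roots I_D = 0.223 or 4.95 mA.
The root I_D = 4.95 mA gives V_GS = -2.2 V ≤ V_t, so take I_D = 0.223 mA.
Then V_GS = 2.53 V and V_DS = V_DD − I_D(R_D+R_S) = 13 − 0.223×1.68 = 12.6 V.
Saturation requires V_DS ≥ V_GS − V_t = 0.827 V; 12.6 ≥ 0.827 ✓.

I_D ≈ 0.22 mA, V_DS ≈ 13 V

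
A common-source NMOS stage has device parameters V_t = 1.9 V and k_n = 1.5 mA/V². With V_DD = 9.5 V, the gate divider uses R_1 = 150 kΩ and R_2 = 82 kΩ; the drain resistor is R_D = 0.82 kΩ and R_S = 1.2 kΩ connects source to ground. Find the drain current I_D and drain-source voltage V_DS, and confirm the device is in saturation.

I_D ≈ 0.52 mA, V_DS ≈ 8.4 V

V_G = V_DD·R_2/(R_1+R_2) = 9.5×82/232 = 3.36 V.
Assume saturation: I_D = (k_n/2)(V_GS − V_t)² with V_GS = V_G − I_D·R_S = 3.36 − 1.2·I_D.
Substituting gives 1.08·I_D² − 3.62·I_D + 1.59 = 0, with roots I_D = 0.521 or 2.83 mA.
The root I_D = 2.83 mA gives V_GS = -0.0442 V ≤ V_t, so take I_D = 0.521 mA.
Then V_GS = 2.73 V and V_DS = V_DD − I_D(R_D+R_S) = 9.5 − 0.521×2.02 = 8.45 V.
Saturation requires V_DS ≥ V_GS − V_t = 0.833 V; 8.45 ≥ 0.833 ✓.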